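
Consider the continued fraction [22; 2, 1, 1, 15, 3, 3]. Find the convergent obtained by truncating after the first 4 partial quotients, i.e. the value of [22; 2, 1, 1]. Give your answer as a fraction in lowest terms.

a_0 = 22: 22/1
a_1 = 2: 45/2
a_2 = 1: 67/3
a_3 = 1: 112/5

112/5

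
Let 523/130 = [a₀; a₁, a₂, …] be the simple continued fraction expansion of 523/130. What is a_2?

Apply division with remainder until the remainder is 0:
523 ÷ 130 → quotient 4, remainder 3
130 ÷ 3 → quotient 43, remainder 1
3 ÷ 1 → quotient 3, remainder 0

3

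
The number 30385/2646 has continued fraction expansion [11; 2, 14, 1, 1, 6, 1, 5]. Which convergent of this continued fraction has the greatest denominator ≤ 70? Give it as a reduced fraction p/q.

689/60

a_0 = 11: 11/1  (≤ bound)
a_1 = 2: 23/2  (≤ bound)
a_2 = 14: 333/29  (≤ bound)
a_3 = 1: 356/31  (≤ bound)
a_4 = 1: 689/60  (≤ bound)
a_5 = 6: 4490/391  (> 70, stop)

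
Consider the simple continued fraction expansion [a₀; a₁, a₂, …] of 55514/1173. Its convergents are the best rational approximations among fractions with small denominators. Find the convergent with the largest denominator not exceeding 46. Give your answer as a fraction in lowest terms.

2177/46

a_0 = 47: 47/1  (≤ bound)
a_1 = 3: 142/3  (≤ bound)
a_2 = 15: 2177/46  (≤ bound)
a_3 = 1: 2319/49  (> 46, stop)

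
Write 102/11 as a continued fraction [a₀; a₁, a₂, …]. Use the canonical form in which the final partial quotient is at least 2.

⌊102/11⌋ = 9, remainder 3
⌊11/3⌋ = 3, remainder 2
⌊3/2⌋ = 1, remainder 1
⌊2/1⌋ = 2, remainder 0

[9; 3, 1, 2]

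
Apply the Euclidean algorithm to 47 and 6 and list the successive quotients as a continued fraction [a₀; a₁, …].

[7; 1, 5]

Apply division with remainder until the remainder is 0:
⌊47/6⌋ = 7, remainder 5
⌊6/5⌋ = 1, remainder 1
⌊5/1⌋ = 5, remainder 0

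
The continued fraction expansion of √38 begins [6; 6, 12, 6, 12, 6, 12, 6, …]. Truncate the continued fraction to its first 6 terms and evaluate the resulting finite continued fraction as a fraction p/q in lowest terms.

a_0 = 6: 6/1
a_1 = 6: 37/6
a_2 = 12: 450/73
a_3 = 6: 2737/444
a_4 = 12: 33294/5401
a_5 = 6: 202501/32850

202501/32850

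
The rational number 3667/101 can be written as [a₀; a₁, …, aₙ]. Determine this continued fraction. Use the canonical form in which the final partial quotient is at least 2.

[36; 3, 3, 1, 7]

Repeatedly divide and take the remainder:
3667 ÷ 101 → quotient 36, remainder 31
101 ÷ 31 → quotient 3, remainder 8
31 ÷ 8 → quotient 3, remainder 7
8 ÷ 7 → quotient 1, remainder 1
7 ÷ 1 → quotient 7, remainder 0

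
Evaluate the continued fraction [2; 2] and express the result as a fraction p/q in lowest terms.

5/2

Work from the innermost term outward:
Start with 2.
2 + 1/(2/1) = 2 + 1/2 = 5/2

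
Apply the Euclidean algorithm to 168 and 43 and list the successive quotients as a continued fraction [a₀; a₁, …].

⌊168/43⌋ = 3, remainder 39
⌊43/39⌋ = 1, remainder 4
⌊39/4⌋ = 9, remainder 3
⌊4/3⌋ = 1, remainder 1
⌊3/1⌋ = 3, remainder 0

[3; 1, 9, 1, 3]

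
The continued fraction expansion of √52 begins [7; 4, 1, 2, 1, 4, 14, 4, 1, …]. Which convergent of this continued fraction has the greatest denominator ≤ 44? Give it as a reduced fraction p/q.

a_0 = 7: 7/1  (≤ bound)
a_1 = 4: 29/4  (≤ bound)
a_2 = 1: 36/5  (≤ bound)
a_3 = 2: 101/14  (≤ bound)
a_4 = 1: 137/19  (≤ bound)
a_5 = 4: 649/90  (> 44, stop)

137/19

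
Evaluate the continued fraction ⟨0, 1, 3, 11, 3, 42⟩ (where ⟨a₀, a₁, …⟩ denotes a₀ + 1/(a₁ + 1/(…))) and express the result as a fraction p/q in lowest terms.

Start with 42.
3 + 1/(42/1) = 3 + 1/42 = 127/42
11 + 1/(127/42) = 11 + 42/127 = 1439/127
3 + 1/(1439/127) = 3 + 127/1439 = 4444/1439
1 + 1/(4444/1439) = 1 + 1439/4444 = 5883/4444
0 + 1/(5883/4444) = 0 + 4444/5883 = 4444/5883

4444/5883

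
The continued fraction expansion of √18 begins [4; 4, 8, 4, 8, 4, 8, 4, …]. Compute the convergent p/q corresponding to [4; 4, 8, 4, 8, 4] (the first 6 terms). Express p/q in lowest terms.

Collapse the nested fraction from the inside out:
Start with 4.
8 + 1/(4/1) = 8 + 1/4 = 33/4
4 + 1/(33/4) = 4 + 4/33 = 136/33
8 + 1/(136/33) = 8 + 33/136 = 1121/136
4 + 1/(1121/136) = 4 + 136/1121 = 4620/1121
4 + 1/(4620/1121) = 4 + 1121/4620 = 19601/4620

19601/4620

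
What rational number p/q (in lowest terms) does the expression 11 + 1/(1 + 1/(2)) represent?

Compute successive convergents:
a_0 = 11: 11/1
a_1 = 1: 12/1
a_2 = 2: 35/3

35/3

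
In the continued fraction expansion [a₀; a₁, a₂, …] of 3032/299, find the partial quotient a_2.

Run the Euclidean algorithm, recording each quotient:
3032 ÷ 299 → quotient 10, remainder 42
299 ÷ 42 → quotient 7, remainder 5
42 ÷ 5 → quotient 8, remainder 2

8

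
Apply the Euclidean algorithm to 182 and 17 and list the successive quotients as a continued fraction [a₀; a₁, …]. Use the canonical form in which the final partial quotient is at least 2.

182 = 10·17 + 12, so a_0 = 10
17 = 1·12 + 5, so a_1 = 1
12 = 2·5 + 2, so a_2 = 2
5 = 2·2 + 1, so a_3 = 2
2 = 2·1 + 0, so a_4 = 2

[10; 1, 2, 2, 2]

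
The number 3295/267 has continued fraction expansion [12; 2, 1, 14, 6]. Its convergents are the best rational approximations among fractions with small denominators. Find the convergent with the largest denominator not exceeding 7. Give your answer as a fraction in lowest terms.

37/3

a_0 = 12: 12/1  (≤ bound)
a_1 = 2: 25/2  (≤ bound)
a_2 = 1: 37/3  (≤ bound)
a_3 = 14: 543/44  (> 7, stop)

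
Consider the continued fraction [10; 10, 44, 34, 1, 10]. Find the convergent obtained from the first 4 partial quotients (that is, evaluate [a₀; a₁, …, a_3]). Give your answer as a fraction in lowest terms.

151537/15004

Collapse the nested fraction from the inside out:
Start with 34.
44 + 1/(34/1) = 44 + 1/34 = 1497/34
10 + 1/(1497/34) = 10 + 34/1497 = 15004/1497
10 + 1/(15004/1497) = 10 + 1497/15004 = 151537/15004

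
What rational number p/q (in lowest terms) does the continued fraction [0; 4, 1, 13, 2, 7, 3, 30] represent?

a_0 = 0: 0/1
a_1 = 4: 1/4
a_2 = 1: 1/5
a_3 = 13: 14/69
a_4 = 2: 29/143
a_5 = 7: 217/1070
a_6 = 3: 680/3353
a_7 = 30: 20617/101660

20617/101660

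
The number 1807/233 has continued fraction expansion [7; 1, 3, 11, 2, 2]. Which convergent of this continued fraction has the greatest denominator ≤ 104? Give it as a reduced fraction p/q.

729/94

a_0 = 7: 7/1  (≤ bound)
a_1 = 1: 8/1  (≤ bound)
a_2 = 3: 31/4  (≤ bound)
a_3 = 11: 349/45  (≤ bound)
a_4 = 2: 729/94  (≤ bound)
a_5 = 2: 1807/233  (> 104, stop)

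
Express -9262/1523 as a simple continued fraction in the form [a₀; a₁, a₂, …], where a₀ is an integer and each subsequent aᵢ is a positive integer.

Run the Euclidean algorithm, recording each quotient:
-9262 = -7·1523 + 1399, so a_0 = -7
1523 = 1·1399 + 124, so a_1 = 1
1399 = 11·124 + 35, so a_2 = 11
124 = 3·35 + 19, so a_3 = 3
35 = 1·19 + 16, so a_4 = 1
19 = 1·16 + 3, so a_5 = 1
16 = 5·3 + 1, so a_6 = 5
3 = 3·1 + 0, so a_7 = 3

[-7; 1, 11, 3, 1, 1, 5, 3]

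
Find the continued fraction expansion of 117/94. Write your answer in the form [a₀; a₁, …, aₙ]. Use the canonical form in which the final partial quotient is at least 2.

[1; 4, 11, 2]

117 = 1·94 + 23, so a_0 = 1
94 = 4·23 + 2, so a_1 = 4
23 = 11·2 + 1, so a_2 = 11
2 = 2·1 + 0, so a_3 = 2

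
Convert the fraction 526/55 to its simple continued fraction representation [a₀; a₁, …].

[9; 1, 1, 3, 2, 3]

526 ÷ 55 → quotient 9, remainder 31
55 ÷ 31 → quotient 1, remainder 24
31 ÷ 24 → quotient 1, remainder 7
24 ÷ 7 → quotient 3, remainder 3
7 ÷ 3 → quotient 2, remainder 1
3 ÷ 1 → quotient 3, remainder 0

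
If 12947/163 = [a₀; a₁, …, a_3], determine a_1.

12947 ÷ 163 → quotient 79, remainder 70
163 ÷ 70 → quotient 2, remainder 23

2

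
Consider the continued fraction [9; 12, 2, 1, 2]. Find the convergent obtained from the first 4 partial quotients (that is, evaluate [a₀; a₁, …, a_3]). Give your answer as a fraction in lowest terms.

336/37

a_0 = 9: 9/1
a_1 = 12: 109/12
a_2 = 2: 227/25
a_3 = 1: 336/37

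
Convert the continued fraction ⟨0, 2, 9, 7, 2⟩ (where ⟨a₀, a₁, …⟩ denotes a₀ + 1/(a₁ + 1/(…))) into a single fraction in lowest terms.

137/289

Start with 2.
7 + 1/(2/1) = 7 + 1/2 = 15/2
9 + 1/(15/2) = 9 + 2/15 = 137/15
2 + 1/(137/15) = 2 + 15/137 = 289/137
0 + 1/(289/137) = 0 + 137/289 = 137/289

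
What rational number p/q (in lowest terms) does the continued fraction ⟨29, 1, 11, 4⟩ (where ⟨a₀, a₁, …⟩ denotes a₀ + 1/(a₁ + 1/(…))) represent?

Work from the innermost term outward:
Start with 4.
11 + 1/(4/1) = 11 + 1/4 = 45/4
1 + 1/(45/4) = 1 + 4/45 = 49/45
29 + 1/(49/45) = 29 + 45/49 = 1466/49

1466/49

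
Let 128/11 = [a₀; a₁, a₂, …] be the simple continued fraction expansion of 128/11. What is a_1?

1

128 = 11·11 + 7, so a_0 = 11
11 = 1·7 + 4, so a_1 = 1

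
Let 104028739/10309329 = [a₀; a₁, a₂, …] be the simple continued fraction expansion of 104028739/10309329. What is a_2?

48

Run the Euclidean algorithm, recording each quotient:
104028739 ÷ 10309329 → quotient 10, remainder 935449
10309329 ÷ 935449 → quotient 11, remainder 19390
935449 ÷ 19390 → quotient 48, remainder 4729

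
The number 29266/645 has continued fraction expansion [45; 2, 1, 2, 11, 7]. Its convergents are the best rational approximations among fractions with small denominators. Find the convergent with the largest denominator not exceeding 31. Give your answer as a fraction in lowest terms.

a_0 = 45: 45/1  (≤ bound)
a_1 = 2: 91/2  (≤ bound)
a_2 = 1: 136/3  (≤ bound)
a_3 = 2: 363/8  (≤ bound)
a_4 = 11: 4129/91  (> 31, stop)

363/8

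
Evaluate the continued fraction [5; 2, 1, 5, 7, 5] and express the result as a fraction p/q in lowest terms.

3356/627

Build up convergents one term at a time:
a_0 = 5: 5/1
a_1 = 2: 11/2
a_2 = 1: 16/3
a_3 = 5: 91/17
a_4 = 7: 653/122
a_5 = 5: 3356/627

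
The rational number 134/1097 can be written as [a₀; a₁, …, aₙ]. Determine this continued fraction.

[0; 8, 5, 2, 1, 3, 2]

134 ÷ 1097 → quotient 0, remainder 134
1097 ÷ 134 → quotient 8, remainder 25
134 ÷ 25 → quotient 5, remainder 9
25 ÷ 9 → quotient 2, remainder 7
9 ÷ 7 → quotient 1, remainder 2
7 ÷ 2 → quotient 3, remainder 1
2 ÷ 1 → quotient 2, remainder 0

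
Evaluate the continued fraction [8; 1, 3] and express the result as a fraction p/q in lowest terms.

35/4

Start with 3.
1 + 1/(3/1) = 1 + 1/3 = 4/3
8 + 1/(4/3) = 8 + 3/4 = 35/4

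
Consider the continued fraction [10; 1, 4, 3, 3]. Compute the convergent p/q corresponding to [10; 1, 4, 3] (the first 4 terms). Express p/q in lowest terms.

173/16

a_0 = 10: 10/1
a_1 = 1: 11/1
a_2 = 4: 54/5
a_3 = 3: 173/16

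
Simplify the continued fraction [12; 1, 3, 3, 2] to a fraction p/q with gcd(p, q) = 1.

Start with 2.
3 + 1/(2/1) = 3 + 1/2 = 7/2
3 + 1/(7/2) = 3 + 2/7 = 23/7
1 + 1/(23/7) = 1 + 7/23 = 30/23
12 + 1/(30/23) = 12 + 23/30 = 383/30

383/30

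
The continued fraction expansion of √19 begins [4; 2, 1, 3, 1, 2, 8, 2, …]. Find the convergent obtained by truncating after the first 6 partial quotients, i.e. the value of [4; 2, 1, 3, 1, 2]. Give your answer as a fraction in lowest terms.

170/39

Work from the innermost term outward:
Start with 2.
1 + 1/(2/1) = 1 + 1/2 = 3/2
3 + 1/(3/2) = 3 + 2/3 = 11/3
1 + 1/(11/3) = 1 + 3/11 = 14/11
2 + 1/(14/11) = 2 + 11/14 = 39/14
4 + 1/(39/14) = 4 + 14/39 = 170/39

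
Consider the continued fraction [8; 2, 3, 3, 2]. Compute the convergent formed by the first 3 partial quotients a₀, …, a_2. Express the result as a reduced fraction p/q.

59/7

Start with 3.
2 + 1/(3/1) = 2 + 1/3 = 7/3
8 + 1/(7/3) = 8 + 3/7 = 59/7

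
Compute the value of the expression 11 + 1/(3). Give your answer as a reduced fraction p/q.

34/3

Collapse the nested fraction from the inside out:
Start with 3.
11 + 1/(3/1) = 11 + 1/3 = 34/3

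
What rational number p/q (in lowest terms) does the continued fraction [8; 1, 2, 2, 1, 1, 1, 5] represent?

1323/152

Start with 5.
1 + 1/(5/1) = 1 + 1/5 = 6/5
1 + 1/(6/5) = 1 + 5/6 = 11/6
1 + 1/(11/6) = 1 + 6/11 = 17/11
2 + 1/(17/11) = 2 + 11/17 = 45/17
2 + 1/(45/17) = 2 + 17/45 = 107/45
1 + 1/(107/45) = 1 + 45/107 = 152/107
8 + 1/(152/107) = 8 + 107/152 = 1323/152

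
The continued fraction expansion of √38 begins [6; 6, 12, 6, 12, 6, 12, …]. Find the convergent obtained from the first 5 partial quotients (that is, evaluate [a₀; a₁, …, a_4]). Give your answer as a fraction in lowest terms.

a_0 = 6: 6/1
a_1 = 6: 37/6
a_2 = 12: 450/73
a_3 = 6: 2737/444
a_4 = 12: 33294/5401

33294/5401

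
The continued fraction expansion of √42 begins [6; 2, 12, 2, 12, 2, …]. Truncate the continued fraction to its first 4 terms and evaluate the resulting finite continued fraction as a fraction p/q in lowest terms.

a_0 = 6: 6/1
a_1 = 2: 13/2
a_2 = 12: 162/25
a_3 = 2: 337/52

337/52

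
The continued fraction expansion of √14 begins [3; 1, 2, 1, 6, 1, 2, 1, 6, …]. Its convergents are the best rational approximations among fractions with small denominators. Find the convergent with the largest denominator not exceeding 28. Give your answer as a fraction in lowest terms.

101/27

List convergents until the denominator exceeds the bound:
a_0 = 3: 3/1  (≤ bound)
a_1 = 1: 4/1  (≤ bound)
a_2 = 2: 11/3  (≤ bound)
a_3 = 1: 15/4  (≤ bound)
a_4 = 6: 101/27  (≤ bound)
a_5 = 1: 116/31  (> 28, stop)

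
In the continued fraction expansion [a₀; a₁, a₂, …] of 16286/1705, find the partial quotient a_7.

2

16286 = 9·1705 + 941, so a_0 = 9
1705 = 1·941 + 764, so a_1 = 1
941 = 1·764 + 177, so a_2 = 1
764 = 4·177 + 56, so a_3 = 4
177 = 3·56 + 9, so a_4 = 3
56 = 6·9 + 2, so a_5 = 6
9 = 4·2 + 1, so a_6 = 4
2 = 2·1 + 0, so a_7 = 2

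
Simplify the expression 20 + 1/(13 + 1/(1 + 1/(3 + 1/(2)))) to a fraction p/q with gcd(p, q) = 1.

2489/124

Use the convergent recurrence hₖ = aₖ·hₖ₋₁ + hₖ₋₂ (and likewise for the denominators kₖ):
a_0 = 20: 20/1
a_1 = 13: 261/13
a_2 = 1: 281/14
a_3 = 3: 1104/55
a_4 = 2: 2489/124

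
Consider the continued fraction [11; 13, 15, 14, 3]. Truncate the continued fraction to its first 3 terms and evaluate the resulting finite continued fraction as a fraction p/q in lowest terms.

2171/196

Start with 15.
13 + 1/(15/1) = 13 + 1/15 = 196/15
11 + 1/(196/15) = 11 + 15/196 = 2171/196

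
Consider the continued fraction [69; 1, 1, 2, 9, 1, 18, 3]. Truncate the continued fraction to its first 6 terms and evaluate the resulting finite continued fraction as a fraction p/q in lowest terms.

Start with 1.
9 + 1/(1/1) = 9 + 1/1 = 10/1
2 + 1/(10/1) = 2 + 1/10 = 21/10
1 + 1/(21/10) = 1 + 10/21 = 31/21
1 + 1/(31/21) = 1 + 21/31 = 52/31
69 + 1/(52/31) = 69 + 31/52 = 3619/52

3619/52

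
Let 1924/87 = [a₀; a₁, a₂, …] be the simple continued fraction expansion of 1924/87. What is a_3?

1924 = 22·87 + 10, so a_0 = 22
87 = 8·10 + 7, so a_1 = 8
10 = 1·7 + 3, so a_2 = 1
7 = 2·3 + 1, so a_3 = 2

2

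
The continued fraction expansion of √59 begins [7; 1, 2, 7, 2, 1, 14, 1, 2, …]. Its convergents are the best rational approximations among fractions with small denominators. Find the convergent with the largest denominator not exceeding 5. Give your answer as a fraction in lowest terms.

a_0 = 7: 7/1  (≤ bound)
a_1 = 1: 8/1  (≤ bound)
a_2 = 2: 23/3  (≤ bound)
a_3 = 7: 169/22  (> 5, stop)

23/3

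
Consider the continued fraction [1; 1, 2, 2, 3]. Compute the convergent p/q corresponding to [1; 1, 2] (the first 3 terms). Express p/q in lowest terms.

5/3

a_0 = 1: 1/1
a_1 = 1: 2/1
a_2 = 2: 5/3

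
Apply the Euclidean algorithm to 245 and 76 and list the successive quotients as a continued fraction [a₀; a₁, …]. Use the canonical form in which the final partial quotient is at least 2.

[3; 4, 2, 8]

Apply division with remainder until the remainder is 0:
245 ÷ 76 → quotient 3, remainder 17
76 ÷ 17 → quotient 4, remainder 8
17 ÷ 8 → quotient 2, remainder 1
8 ÷ 1 → quotient 8, remainder 0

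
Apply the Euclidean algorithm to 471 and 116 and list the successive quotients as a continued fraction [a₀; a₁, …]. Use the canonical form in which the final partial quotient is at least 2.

471 = 4·116 + 7, so a_0 = 4
116 = 16·7 + 4, so a_1 = 16
7 = 1·4 + 3, so a_2 = 1
4 = 1·3 + 1, so a_3 = 1
3 = 3·1 + 0, so a_4 = 3

[4; 16, 1, 1, 3]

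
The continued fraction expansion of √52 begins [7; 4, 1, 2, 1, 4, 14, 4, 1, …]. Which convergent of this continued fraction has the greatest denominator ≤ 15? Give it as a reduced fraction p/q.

101/14

List convergents until the denominator exceeds the bound:
a_0 = 7: 7/1  (≤ bound)
a_1 = 4: 29/4  (≤ bound)
a_2 = 1: 36/5  (≤ bound)
a_3 = 2: 101/14  (≤ bound)
a_4 = 1: 137/19  (> 15, stop)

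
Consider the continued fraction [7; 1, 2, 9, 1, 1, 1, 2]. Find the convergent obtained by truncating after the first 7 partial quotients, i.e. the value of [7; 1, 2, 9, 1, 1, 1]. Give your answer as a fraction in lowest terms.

691/90

Start with 1.
1 + 1/(1/1) = 1 + 1/1 = 2/1
1 + 1/(2/1) = 1 + 1/2 = 3/2
9 + 1/(3/2) = 9 + 2/3 = 29/3
2 + 1/(29/3) = 2 + 3/29 = 61/29
1 + 1/(61/29) = 1 + 29/61 = 90/61
7 + 1/(90/61) = 7 + 61/90 = 691/90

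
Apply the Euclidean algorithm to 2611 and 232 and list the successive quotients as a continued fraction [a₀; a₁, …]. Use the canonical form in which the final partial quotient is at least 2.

[11; 3, 1, 13, 1, 3]

Repeatedly divide and take the remainder:
⌊2611/232⌋ = 11, remainder 59
⌊232/59⌋ = 3, remainder 55
⌊59/55⌋ = 1, remainder 4
⌊55/4⌋ = 13, remainder 3
⌊4/3⌋ = 1, remainder 1
⌊3/1⌋ = 3, remainder 0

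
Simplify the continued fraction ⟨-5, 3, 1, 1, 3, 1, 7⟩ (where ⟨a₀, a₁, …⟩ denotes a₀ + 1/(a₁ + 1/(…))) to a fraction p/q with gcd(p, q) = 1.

Build up convergents one term at a time:
a_0 = -5: -5/1
a_1 = 3: -14/3
a_2 = 1: -19/4
a_3 = 1: -33/7
a_4 = 3: -118/25
a_5 = 1: -151/32
a_6 = 7: -1175/249

-1175/249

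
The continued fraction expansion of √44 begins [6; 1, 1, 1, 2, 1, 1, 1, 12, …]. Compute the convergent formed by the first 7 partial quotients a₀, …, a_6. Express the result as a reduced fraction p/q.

Build up convergents one term at a time:
a_0 = 6: 6/1
a_1 = 1: 7/1
a_2 = 1: 13/2
a_3 = 1: 20/3
a_4 = 2: 53/8
a_5 = 1: 73/11
a_6 = 1: 126/19

126/19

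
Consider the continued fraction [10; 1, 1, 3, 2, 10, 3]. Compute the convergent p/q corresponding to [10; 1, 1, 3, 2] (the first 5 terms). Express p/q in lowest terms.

Work from the innermost term outward:
Start with 2.
3 + 1/(2/1) = 3 + 1/2 = 7/2
1 + 1/(7/2) = 1 + 2/7 = 9/7
1 + 1/(9/7) = 1 + 7/9 = 16/9
10 + 1/(16/9) = 10 + 9/16 = 169/16

169/16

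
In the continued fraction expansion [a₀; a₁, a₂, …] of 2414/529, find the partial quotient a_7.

2

⌊2414/529⌋ = 4, remainder 298
⌊529/298⌋ = 1, remainder 231
⌊298/231⌋ = 1, remainder 67
⌊231/67⌋ = 3, remainder 30
⌊67/30⌋ = 2, remainder 7
⌊30/7⌋ = 4, remainder 2
⌊7/2⌋ = 3, remainder 1
⌊2/1⌋ = 2, remainder 0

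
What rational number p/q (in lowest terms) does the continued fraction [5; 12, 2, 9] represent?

1204/237

a_0 = 5: 5/1
a_1 = 12: 61/12
a_2 = 2: 127/25
a_3 = 9: 1204/237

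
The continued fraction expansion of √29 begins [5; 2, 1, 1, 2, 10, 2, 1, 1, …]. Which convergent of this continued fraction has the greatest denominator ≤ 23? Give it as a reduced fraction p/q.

70/13

List convergents until the denominator exceeds the bound:
a_0 = 5: 5/1  (≤ bound)
a_1 = 2: 11/2  (≤ bound)
a_2 = 1: 16/3  (≤ bound)
a_3 = 1: 27/5  (≤ bound)
a_4 = 2: 70/13  (≤ bound)
a_5 = 10: 727/135  (> 23, stop)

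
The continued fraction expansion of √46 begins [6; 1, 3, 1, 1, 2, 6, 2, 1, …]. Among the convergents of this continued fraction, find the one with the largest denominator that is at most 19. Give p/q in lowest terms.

61/9

a_0 = 6: 6/1  (≤ bound)
a_1 = 1: 7/1  (≤ bound)
a_2 = 3: 27/4  (≤ bound)
a_3 = 1: 34/5  (≤ bound)
a_4 = 1: 61/9  (≤ bound)
a_5 = 2: 156/23  (> 19, stop)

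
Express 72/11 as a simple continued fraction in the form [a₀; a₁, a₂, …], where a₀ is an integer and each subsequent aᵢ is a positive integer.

Repeatedly divide and take the remainder:
72 = 6·11 + 6, so a_0 = 6
11 = 1·6 + 5, so a_1 = 1
6 = 1·5 + 1, so a_2 = 1
5 = 5·1 + 0, so a_3 = 5

[6; 1, 1, 5]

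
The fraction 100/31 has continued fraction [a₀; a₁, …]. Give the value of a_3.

3

Repeatedly divide and take the remainder:
⌊100/31⌋ = 3, remainder 7
⌊31/7⌋ = 4, remainder 3
⌊7/3⌋ = 2, remainder 1
⌊3/1⌋ = 3, remainder 0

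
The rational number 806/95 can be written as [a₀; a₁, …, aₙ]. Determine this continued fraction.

[8; 2, 15, 3]

Apply division with remainder until the remainder is 0:
806 = 8·95 + 46, so a_0 = 8
95 = 2·46 + 3, so a_1 = 2
46 = 15·3 + 1, so a_2 = 15
3 = 3·1 + 0, so a_3 = 3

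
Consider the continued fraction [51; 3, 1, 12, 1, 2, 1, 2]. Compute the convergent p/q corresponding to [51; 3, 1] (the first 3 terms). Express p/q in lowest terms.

205/4

Start with 1.
3 + 1/(1/1) = 3 + 1/1 = 4/1
51 + 1/(4/1) = 51 + 1/4 = 205/4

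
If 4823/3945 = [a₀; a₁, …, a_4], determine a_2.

2

4823 ÷ 3945 → quotient 1, remainder 878
3945 ÷ 878 → quotient 4, remainder 433
878 ÷ 433 → quotient 2, remainder 12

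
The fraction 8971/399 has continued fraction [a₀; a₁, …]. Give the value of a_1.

2

Apply division with remainder until the remainder is 0:
8971 = 22·399 + 193, so a_0 = 22
399 = 2·193 + 13, so a_1 = 2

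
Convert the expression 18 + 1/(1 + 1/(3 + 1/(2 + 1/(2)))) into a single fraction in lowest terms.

a_0 = 18: 18/1
a_1 = 1: 19/1
a_2 = 3: 75/4
a_3 = 2: 169/9
a_4 = 2: 413/22

413/22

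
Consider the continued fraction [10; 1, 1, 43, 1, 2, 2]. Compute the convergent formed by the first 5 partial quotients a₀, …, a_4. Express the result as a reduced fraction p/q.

935/89

a_0 = 10: 10/1
a_1 = 1: 11/1
a_2 = 1: 21/2
a_3 = 43: 914/87
a_4 = 1: 935/89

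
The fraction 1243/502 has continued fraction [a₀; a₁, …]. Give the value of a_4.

⌊1243/502⌋ = 2, remainder 239
⌊502/239⌋ = 2, remainder 24
⌊239/24⌋ = 9, remainder 23
⌊24/23⌋ = 1, remainder 1
⌊23/1⌋ = 23, remainder 0

23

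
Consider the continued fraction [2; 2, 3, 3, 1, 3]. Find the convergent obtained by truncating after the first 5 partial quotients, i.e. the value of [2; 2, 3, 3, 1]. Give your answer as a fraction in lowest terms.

73/30

Start with 1.
3 + 1/(1/1) = 3 + 1/1 = 4/1
3 + 1/(4/1) = 3 + 1/4 = 13/4
2 + 1/(13/4) = 2 + 4/13 = 30/13
2 + 1/(30/13) = 2 + 13/30 = 73/30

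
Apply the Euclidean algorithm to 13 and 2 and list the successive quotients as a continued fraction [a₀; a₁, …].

[6; 2]

⌊13/2⌋ = 6, remainder 1
⌊2/1⌋ = 2, remainder 0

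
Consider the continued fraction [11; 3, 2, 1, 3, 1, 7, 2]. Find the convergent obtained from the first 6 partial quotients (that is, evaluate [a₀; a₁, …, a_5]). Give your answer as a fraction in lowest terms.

531/47

a_0 = 11: 11/1
a_1 = 3: 34/3
a_2 = 2: 79/7
a_3 = 1: 113/10
a_4 = 3: 418/37
a_5 = 1: 531/47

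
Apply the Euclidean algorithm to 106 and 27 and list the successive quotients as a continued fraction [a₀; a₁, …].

Apply division with remainder until the remainder is 0:
⌊106/27⌋ = 3, remainder 25
⌊27/25⌋ = 1, remainder 2
⌊25/2⌋ = 12, remainder 1
⌊2/1⌋ = 2, remainder 0

[3; 1, 12, 2]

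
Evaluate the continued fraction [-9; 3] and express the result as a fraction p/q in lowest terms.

-26/3

Starting at the tail and folding back:
Start with 3.
-9 + 1/(3/1) = -9 + 1/3 = -26/3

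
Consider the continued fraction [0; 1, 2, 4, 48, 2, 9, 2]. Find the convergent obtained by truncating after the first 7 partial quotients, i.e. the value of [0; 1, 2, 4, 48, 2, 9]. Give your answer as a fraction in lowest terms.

8327/12030

Use the convergent recurrence hₖ = aₖ·hₖ₋₁ + hₖ₋₂ (and likewise for the denominators kₖ):
a_0 = 0: 0/1
a_1 = 1: 1/1
a_2 = 2: 2/3
a_3 = 4: 9/13
a_4 = 48: 434/627
a_5 = 2: 877/1267
a_6 = 9: 8327/12030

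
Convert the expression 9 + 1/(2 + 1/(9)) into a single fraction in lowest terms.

a_0 = 9: 9/1
a_1 = 2: 19/2
a_2 = 9: 180/19

180/19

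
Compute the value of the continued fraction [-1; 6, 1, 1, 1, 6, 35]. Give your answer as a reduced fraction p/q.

-3972/4675

a_0 = -1: -1/1
a_1 = 6: -5/6
a_2 = 1: -6/7
a_3 = 1: -11/13
a_4 = 1: -17/20
a_5 = 6: -113/133
a_6 = 35: -3972/4675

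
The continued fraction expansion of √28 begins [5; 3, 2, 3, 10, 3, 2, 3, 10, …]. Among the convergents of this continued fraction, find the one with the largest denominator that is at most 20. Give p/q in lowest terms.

List convergents until the denominator exceeds the bound:
a_0 = 5: 5/1  (≤ bound)
a_1 = 3: 16/3  (≤ bound)
a_2 = 2: 37/7  (≤ bound)
a_3 = 3: 127/24  (> 20, stop)

37/7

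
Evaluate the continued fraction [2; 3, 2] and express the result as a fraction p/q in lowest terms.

Start with 2.
3 + 1/(2/1) = 3 + 1/2 = 7/2
2 + 1/(7/2) = 2 + 2/7 = 16/7

16/7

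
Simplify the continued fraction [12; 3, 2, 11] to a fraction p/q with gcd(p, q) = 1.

Start with 11.
2 + 1/(11/1) = 2 + 1/11 = 23/11
3 + 1/(23/11) = 3 + 11/23 = 80/23
12 + 1/(80/23) = 12 + 23/80 = 983/80

983/80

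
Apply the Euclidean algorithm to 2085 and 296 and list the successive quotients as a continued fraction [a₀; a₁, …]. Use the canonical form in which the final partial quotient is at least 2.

Apply division with remainder until the remainder is 0:
2085 ÷ 296 → quotient 7, remainder 13
296 ÷ 13 → quotient 22, remainder 10
13 ÷ 10 → quotient 1, remainder 3
10 ÷ 3 → quotient 3, remainder 1
3 ÷ 1 → quotient 3, remainder 0

[7; 22, 1, 3, 3]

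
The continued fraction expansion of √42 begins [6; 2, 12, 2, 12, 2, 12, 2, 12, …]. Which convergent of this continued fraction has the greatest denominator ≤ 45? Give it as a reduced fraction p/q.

162/25

a_0 = 6: 6/1  (≤ bound)
a_1 = 2: 13/2  (≤ bound)
a_2 = 12: 162/25  (≤ bound)
a_3 = 2: 337/52  (> 45, stop)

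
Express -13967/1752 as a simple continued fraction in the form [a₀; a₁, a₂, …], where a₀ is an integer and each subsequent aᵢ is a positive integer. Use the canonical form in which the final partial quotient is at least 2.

Repeatedly divide and take the remainder:
⌊-13967/1752⌋ = -8, remainder 49
⌊1752/49⌋ = 35, remainder 37
⌊49/37⌋ = 1, remainder 12
⌊37/12⌋ = 3, remainder 1
⌊12/1⌋ = 12, remainder 0

[-8; 35, 1, 3, 12]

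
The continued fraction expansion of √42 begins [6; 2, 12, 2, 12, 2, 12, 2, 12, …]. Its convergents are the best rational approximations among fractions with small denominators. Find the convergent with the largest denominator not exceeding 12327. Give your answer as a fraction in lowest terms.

8749/1350

a_0 = 6: 6/1  (≤ bound)
a_1 = 2: 13/2  (≤ bound)
a_2 = 12: 162/25  (≤ bound)
a_3 = 2: 337/52  (≤ bound)
a_4 = 12: 4206/649  (≤ bound)
a_5 = 2: 8749/1350  (≤ bound)
a_6 = 12: 109194/16849  (> 12327, stop)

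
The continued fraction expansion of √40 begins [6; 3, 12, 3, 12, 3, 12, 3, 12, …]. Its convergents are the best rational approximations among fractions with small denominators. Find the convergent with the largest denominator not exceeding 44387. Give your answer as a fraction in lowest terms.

27379/4329

List convergents until the denominator exceeds the bound:
a_0 = 6: 6/1  (≤ bound)
a_1 = 3: 19/3  (≤ bound)
a_2 = 12: 234/37  (≤ bound)
a_3 = 3: 721/114  (≤ bound)
a_4 = 12: 8886/1405  (≤ bound)
a_5 = 3: 27379/4329  (≤ bound)
a_6 = 12: 337434/53353  (> 44387, stop)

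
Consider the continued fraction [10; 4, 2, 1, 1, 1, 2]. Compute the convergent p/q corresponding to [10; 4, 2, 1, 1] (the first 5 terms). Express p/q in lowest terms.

Starting at the tail and folding back:
Start with 1.
1 + 1/(1/1) = 1 + 1/1 = 2/1
2 + 1/(2/1) = 2 + 1/2 = 5/2
4 + 1/(5/2) = 4 + 2/5 = 22/5
10 + 1/(22/5) = 10 + 5/22 = 225/22

225/22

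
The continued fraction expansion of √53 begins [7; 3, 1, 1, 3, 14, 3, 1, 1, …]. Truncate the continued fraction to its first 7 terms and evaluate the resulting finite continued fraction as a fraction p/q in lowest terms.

7979/1096

Compute successive convergents:
a_0 = 7: 7/1
a_1 = 3: 22/3
a_2 = 1: 29/4
a_3 = 1: 51/7
a_4 = 3: 182/25
a_5 = 14: 2599/357
a_6 = 3: 7979/1096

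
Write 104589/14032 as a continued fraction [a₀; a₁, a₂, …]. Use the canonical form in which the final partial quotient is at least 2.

Apply division with remainder until the remainder is 0:
104589 = 7·14032 + 6365, so a_0 = 7
14032 = 2·6365 + 1302, so a_1 = 2
6365 = 4·1302 + 1157, so a_2 = 4
1302 = 1·1157 + 145, so a_3 = 1
1157 = 7·145 + 142, so a_4 = 7
145 = 1·142 + 3, so a_5 = 1
142 = 47·3 + 1, so a_6 = 47
3 = 3·1 + 0, so a_7 = 3

[7; 2, 4, 1, 7, 1, 47, 3]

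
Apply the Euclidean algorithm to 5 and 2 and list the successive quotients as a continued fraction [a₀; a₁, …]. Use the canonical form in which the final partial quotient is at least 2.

Run the Euclidean algorithm, recording each quotient:
5 = 2·2 + 1, so a_0 = 2
2 = 2·1 + 0, so a_1 = 2

[2; 2]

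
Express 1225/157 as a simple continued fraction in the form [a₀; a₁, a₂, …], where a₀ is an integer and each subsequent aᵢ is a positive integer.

Repeatedly divide and take the remainder:
1225 = 7·157 + 126, so a_0 = 7
157 = 1·126 + 31, so a_1 = 1
126 = 4·31 + 2, so a_2 = 4
31 = 15·2 + 1, so a_3 = 15
2 = 2·1 + 0, so a_4 = 2

[7; 1, 4, 15, 2]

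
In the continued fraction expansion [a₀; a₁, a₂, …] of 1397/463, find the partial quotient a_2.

1397 ÷ 463 → quotient 3, remainder 8
463 ÷ 8 → quotient 57, remainder 7
8 ÷ 7 → quotient 1, remainder 1

1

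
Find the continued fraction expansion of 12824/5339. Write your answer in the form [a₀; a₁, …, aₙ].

[2; 2, 2, 20, 7, 2, 3]

⌊12824/5339⌋ = 2, remainder 2146
⌊5339/2146⌋ = 2, remainder 1047
⌊2146/1047⌋ = 2, remainder 52
⌊1047/52⌋ = 20, remainder 7
⌊52/7⌋ = 7, remainder 3
⌊7/3⌋ = 2, remainder 1
⌊3/1⌋ = 3, remainder 0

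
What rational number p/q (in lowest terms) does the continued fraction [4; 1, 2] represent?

Start with 2.
1 + 1/(2/1) = 1 + 1/2 = 3/2
4 + 1/(3/2) = 4 + 2/3 = 14/3

14/3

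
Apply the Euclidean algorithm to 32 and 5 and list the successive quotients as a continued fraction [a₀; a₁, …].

⌊32/5⌋ = 6, remainder 2
⌊5/2⌋ = 2, remainder 1
⌊2/1⌋ = 2, remainder 0

[6; 2, 2]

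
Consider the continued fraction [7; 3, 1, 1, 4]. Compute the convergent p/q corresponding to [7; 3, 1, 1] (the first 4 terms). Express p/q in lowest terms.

51/7

a_0 = 7: 7/1
a_1 = 3: 22/3
a_2 = 1: 29/4
a_3 = 1: 51/7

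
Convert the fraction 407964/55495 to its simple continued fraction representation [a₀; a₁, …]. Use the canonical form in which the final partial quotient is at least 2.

Run the Euclidean algorithm, recording each quotient:
407964 = 7·55495 + 19499, so a_0 = 7
55495 = 2·19499 + 16497, so a_1 = 2
19499 = 1·16497 + 3002, so a_2 = 1
16497 = 5·3002 + 1487, so a_3 = 5
3002 = 2·1487 + 28, so a_4 = 2
1487 = 53·28 + 3, so a_5 = 53
28 = 9·3 + 1, so a_6 = 9
3 = 3·1 + 0, so a_7 = 3

[7; 2, 1, 5, 2, 53, 9, 3]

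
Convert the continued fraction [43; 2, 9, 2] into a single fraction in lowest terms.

a_0 = 43: 43/1
a_1 = 2: 87/2
a_2 = 9: 826/19
a_3 = 2: 1739/40

1739/40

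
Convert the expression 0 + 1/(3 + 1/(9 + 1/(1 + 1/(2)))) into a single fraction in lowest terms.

29/90

a_0 = 0: 0/1
a_1 = 3: 1/3
a_2 = 9: 9/28
a_3 = 1: 10/31
a_4 = 2: 29/90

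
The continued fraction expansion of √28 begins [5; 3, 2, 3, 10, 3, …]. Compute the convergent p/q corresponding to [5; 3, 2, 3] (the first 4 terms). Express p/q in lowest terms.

127/24

a_0 = 5: 5/1
a_1 = 3: 16/3
a_2 = 2: 37/7
a_3 = 3: 127/24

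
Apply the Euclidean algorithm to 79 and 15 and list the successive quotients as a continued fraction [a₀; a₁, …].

[5; 3, 1, 3]

79 = 5·15 + 4, so a_0 = 5
15 = 3·4 + 3, so a_1 = 3
4 = 1·3 + 1, so a_2 = 1
3 = 3·1 + 0, so a_3 = 3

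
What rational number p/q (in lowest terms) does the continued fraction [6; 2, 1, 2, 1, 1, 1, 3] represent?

694/109

Start with 3.
1 + 1/(3/1) = 1 + 1/3 = 4/3
1 + 1/(4/3) = 1 + 3/4 = 7/4
1 + 1/(7/4) = 1 + 4/7 = 11/7
2 + 1/(11/7) = 2 + 7/11 = 29/11
1 + 1/(29/11) = 1 + 11/29 = 40/29
2 + 1/(40/29) = 2 + 29/40 = 109/40
6 + 1/(109/40) = 6 + 40/109 = 694/109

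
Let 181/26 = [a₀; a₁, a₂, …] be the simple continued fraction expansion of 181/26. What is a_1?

181 = 6·26 + 25, so a_0 = 6
26 = 1·25 + 1, so a_1 = 1

1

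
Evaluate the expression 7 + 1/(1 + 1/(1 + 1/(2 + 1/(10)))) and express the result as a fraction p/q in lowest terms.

a_0 = 7: 7/1
a_1 = 1: 8/1
a_2 = 1: 15/2
a_3 = 2: 38/5
a_4 = 10: 395/52

395/52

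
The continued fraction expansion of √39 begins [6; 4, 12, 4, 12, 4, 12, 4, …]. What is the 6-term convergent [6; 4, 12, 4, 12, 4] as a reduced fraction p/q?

Start with 4.
12 + 1/(4/1) = 12 + 1/4 = 49/4
4 + 1/(49/4) = 4 + 4/49 = 200/49
12 + 1/(200/49) = 12 + 49/200 = 2449/200
4 + 1/(2449/200) = 4 + 200/2449 = 9996/2449
6 + 1/(9996/2449) = 6 + 2449/9996 = 62425/9996

62425/9996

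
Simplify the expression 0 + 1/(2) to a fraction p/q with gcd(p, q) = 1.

Work from the innermost term outward:
Start with 2.
0 + 1/(2/1) = 0 + 1/2 = 1/2

1/2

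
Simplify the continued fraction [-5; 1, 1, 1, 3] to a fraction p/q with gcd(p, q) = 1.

-48/11

Build up convergents one term at a time:
a_0 = -5: -5/1
a_1 = 1: -4/1
a_2 = 1: -9/2
a_3 = 1: -13/3
a_4 = 3: -48/11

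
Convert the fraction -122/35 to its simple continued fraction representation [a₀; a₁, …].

-122 = -4·35 + 18, so a_0 = -4
35 = 1·18 + 17, so a_1 = 1
18 = 1·17 + 1, so a_2 = 1
17 = 17·1 + 0, so a_3 = 17

[-4; 1, 1, 17]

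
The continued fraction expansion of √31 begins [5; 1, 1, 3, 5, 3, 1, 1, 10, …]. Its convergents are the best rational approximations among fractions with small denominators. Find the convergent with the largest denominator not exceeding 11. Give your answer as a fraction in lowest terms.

List convergents until the denominator exceeds the bound:
a_0 = 5: 5/1  (≤ bound)
a_1 = 1: 6/1  (≤ bound)
a_2 = 1: 11/2  (≤ bound)
a_3 = 3: 39/7  (≤ bound)
a_4 = 5: 206/37  (> 11, stop)

39/7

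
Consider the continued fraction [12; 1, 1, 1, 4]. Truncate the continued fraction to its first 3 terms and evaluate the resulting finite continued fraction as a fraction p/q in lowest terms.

25/2

a_0 = 12: 12/1
a_1 = 1: 13/1
a_2 = 1: 25/2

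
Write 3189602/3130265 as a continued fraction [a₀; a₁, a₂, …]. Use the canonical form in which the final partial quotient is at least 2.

3189602 = 1·3130265 + 59337, so a_0 = 1
3130265 = 52·59337 + 44741, so a_1 = 52
59337 = 1·44741 + 14596, so a_2 = 1
44741 = 3·14596 + 953, so a_3 = 3
14596 = 15·953 + 301, so a_4 = 15
953 = 3·301 + 50, so a_5 = 3
301 = 6·50 + 1, so a_6 = 6
50 = 50·1 + 0, so a_7 = 50

[1; 52, 1, 3, 15, 3, 6, 50]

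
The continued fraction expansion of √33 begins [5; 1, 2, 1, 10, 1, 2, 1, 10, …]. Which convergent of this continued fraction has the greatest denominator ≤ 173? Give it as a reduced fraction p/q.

List convergents until the denominator exceeds the bound:
a_0 = 5: 5/1  (≤ bound)
a_1 = 1: 6/1  (≤ bound)
a_2 = 2: 17/3  (≤ bound)
a_3 = 1: 23/4  (≤ bound)
a_4 = 10: 247/43  (≤ bound)
a_5 = 1: 270/47  (≤ bound)
a_6 = 2: 787/137  (≤ bound)
a_7 = 1: 1057/184  (> 173, stop)

787/137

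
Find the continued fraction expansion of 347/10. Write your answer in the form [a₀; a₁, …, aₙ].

Run the Euclidean algorithm, recording each quotient:
347 = 34·10 + 7, so a_0 = 34
10 = 1·7 + 3, so a_1 = 1
7 = 2·3 + 1, so a_2 = 2
3 = 3·1 + 0, so a_3 = 3

[34; 1, 2, 3]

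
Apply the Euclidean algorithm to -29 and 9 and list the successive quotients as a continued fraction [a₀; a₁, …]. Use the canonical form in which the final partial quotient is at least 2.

-29 = -4·9 + 7, so a_0 = -4
9 = 1·7 + 2, so a_1 = 1
7 = 3·2 + 1, so a_2 = 3
2 = 2·1 + 0, so a_3 = 2

[-4; 1, 3, 2]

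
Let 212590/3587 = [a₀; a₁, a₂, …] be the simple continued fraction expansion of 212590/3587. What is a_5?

Run the Euclidean algorithm, recording each quotient:
⌊212590/3587⌋ = 59, remainder 957
⌊3587/957⌋ = 3, remainder 716
⌊957/716⌋ = 1, remainder 241
⌊716/241⌋ = 2, remainder 234
⌊241/234⌋ = 1, remainder 7
⌊234/7⌋ = 33, remainder 3

33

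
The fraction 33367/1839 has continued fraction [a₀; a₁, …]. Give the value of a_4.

33367 = 18·1839 + 265, so a_0 = 18
1839 = 6·265 + 249, so a_1 = 6
265 = 1·249 + 16, so a_2 = 1
249 = 15·16 + 9, so a_3 = 15
16 = 1·9 + 7, so a_4 = 1

1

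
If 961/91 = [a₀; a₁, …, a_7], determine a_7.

3

Repeatedly divide and take the remainder:
⌊961/91⌋ = 10, remainder 51
⌊91/51⌋ = 1, remainder 40
⌊51/40⌋ = 1, remainder 11
⌊40/11⌋ = 3, remainder 7
⌊11/7⌋ = 1, remainder 4
⌊7/4⌋ = 1, remainder 3
⌊4/3⌋ = 1, remainder 1
⌊3/1⌋ = 3, remainder 0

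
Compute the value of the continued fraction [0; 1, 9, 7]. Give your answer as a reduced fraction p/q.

Compute successive convergents:
a_0 = 0: 0/1
a_1 = 1: 1/1
a_2 = 9: 9/10
a_3 = 7: 64/71

64/71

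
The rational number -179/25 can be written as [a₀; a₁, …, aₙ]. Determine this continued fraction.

[-8; 1, 5, 4]

⌊-179/25⌋ = -8, remainder 21
⌊25/21⌋ = 1, remainder 4
⌊21/4⌋ = 5, remainder 1
⌊4/1⌋ = 4, remainder 0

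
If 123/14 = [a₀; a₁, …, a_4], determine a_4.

2

⌊123/14⌋ = 8, remainder 11
⌊14/11⌋ = 1, remainder 3
⌊11/3⌋ = 3, remainder 2
⌊3/2⌋ = 1, remainder 1
⌊2/1⌋ = 2, remainder 0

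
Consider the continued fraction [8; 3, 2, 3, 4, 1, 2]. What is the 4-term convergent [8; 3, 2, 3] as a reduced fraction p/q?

199/24

a_0 = 8: 8/1
a_1 = 3: 25/3
a_2 = 2: 58/7
a_3 = 3: 199/24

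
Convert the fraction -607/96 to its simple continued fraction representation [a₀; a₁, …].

Apply division with remainder until the remainder is 0:
⌊-607/96⌋ = -7, remainder 65
⌊96/65⌋ = 1, remainder 31
⌊65/31⌋ = 2, remainder 3
⌊31/3⌋ = 10, remainder 1
⌊3/1⌋ = 3, remainder 0

[-7; 1, 2, 10, 3]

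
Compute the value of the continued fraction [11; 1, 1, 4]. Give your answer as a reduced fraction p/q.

Collapse the nested fraction from the inside out:
Start with 4.
1 + 1/(4/1) = 1 + 1/4 = 5/4
1 + 1/(5/4) = 1 + 4/5 = 9/5
11 + 1/(9/5) = 11 + 5/9 = 104/9

104/9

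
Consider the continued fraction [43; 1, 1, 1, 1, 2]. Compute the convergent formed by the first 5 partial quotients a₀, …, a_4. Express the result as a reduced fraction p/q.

Collapse the nested fraction from the inside out:
Start with 1.
1 + 1/(1/1) = 1 + 1/1 = 2/1
1 + 1/(2/1) = 1 + 1/2 = 3/2
1 + 1/(3/2) = 1 + 2/3 = 5/3
43 + 1/(5/3) = 43 + 3/5 = 218/5

218/5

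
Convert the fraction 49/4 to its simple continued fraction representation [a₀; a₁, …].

[12; 4]

Run the Euclidean algorithm, recording each quotient:
49 = 12·4 + 1, so a_0 = 12
4 = 4·1 + 0, so a_1 = 4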